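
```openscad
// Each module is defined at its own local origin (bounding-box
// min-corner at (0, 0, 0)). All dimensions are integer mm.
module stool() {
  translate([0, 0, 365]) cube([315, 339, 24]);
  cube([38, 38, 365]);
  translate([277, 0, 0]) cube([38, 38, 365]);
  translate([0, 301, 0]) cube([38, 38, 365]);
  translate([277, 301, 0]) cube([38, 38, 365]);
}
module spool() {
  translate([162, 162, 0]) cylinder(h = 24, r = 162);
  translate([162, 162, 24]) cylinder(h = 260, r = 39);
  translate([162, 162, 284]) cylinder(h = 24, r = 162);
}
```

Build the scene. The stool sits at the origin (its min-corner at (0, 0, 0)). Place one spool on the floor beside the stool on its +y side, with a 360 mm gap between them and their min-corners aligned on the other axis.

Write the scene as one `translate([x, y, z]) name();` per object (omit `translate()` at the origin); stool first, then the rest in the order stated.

stool();
translate([0, 699, 0]) spool();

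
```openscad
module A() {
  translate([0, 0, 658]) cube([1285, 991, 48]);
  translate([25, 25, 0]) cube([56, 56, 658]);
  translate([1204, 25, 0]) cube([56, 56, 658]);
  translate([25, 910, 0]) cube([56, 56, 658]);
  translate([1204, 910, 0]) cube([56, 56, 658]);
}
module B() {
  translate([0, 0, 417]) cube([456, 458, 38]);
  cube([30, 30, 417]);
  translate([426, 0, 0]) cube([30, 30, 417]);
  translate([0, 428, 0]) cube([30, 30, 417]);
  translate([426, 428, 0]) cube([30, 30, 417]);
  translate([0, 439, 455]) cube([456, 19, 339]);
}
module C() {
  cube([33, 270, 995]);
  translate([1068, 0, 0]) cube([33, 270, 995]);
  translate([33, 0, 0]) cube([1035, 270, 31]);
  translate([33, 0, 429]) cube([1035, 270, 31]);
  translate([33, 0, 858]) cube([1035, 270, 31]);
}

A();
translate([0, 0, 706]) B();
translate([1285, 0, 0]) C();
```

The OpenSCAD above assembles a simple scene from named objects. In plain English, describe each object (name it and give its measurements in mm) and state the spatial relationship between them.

A is a rectangular dining table. The top is 1285×991×48 mm with its upper surface at z = 706 mm. It stands on four 56×56 mm square legs, each inset 25 mm from the nearest pair of top edges, running from the floor to the underside of the top.

B is a chair: 456×458 mm seat, 38 mm thick, top at z = 455 mm, on four 30 mm square corner legs flush with the seat edges. A 19 mm thick backrest slab spans the full seat width, extending 339 mm above the seat top, its back face flush with the seat's +y edge.

C is an open bookshelf. Two side panels, each 33 mm thick, 270 mm deep and 995 mm tall, stand 1101 mm apart (outside-to-outside). Between them sit 3 shelves, each 31 mm thick and 270 mm deep, spanning the full gap between the sides. The bottom shelf rests on the floor (its underside at z = 0) and the clear gap between one shelf's top and the next shelf's underside is 398 mm.

The chair is on top of the table. The bookshelf is against the table's +x side, with their −y faces flush.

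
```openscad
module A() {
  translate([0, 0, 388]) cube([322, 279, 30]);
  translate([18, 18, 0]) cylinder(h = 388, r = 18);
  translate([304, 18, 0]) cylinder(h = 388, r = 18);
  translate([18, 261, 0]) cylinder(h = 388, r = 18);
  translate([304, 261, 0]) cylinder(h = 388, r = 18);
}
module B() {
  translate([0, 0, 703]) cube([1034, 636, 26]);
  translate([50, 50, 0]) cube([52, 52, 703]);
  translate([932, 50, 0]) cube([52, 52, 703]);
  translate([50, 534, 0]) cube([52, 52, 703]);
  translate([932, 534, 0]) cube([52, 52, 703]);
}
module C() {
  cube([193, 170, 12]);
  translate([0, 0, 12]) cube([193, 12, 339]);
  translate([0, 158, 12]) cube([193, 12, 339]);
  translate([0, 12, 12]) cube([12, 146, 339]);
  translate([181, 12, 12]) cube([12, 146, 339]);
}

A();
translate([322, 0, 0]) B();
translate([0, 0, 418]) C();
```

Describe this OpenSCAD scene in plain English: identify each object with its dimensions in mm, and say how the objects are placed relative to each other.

A is a four-legged stool. The seat is 322×279 mm, 30 mm thick, top at z = 418 mm. It stands on four round legs, each 36 mm in diameter, from z = 0 to the seat underside, each leg's axis is inset half a diameter from the nearest pair of seat edges (so the leg's bounding box is flush with the corner).

B is a table: top 1034 mm (x) × 636 mm (y), 26 mm thick, upper face at z = 729 mm, on four 52×52 mm square legs, each inset 50 mm from the nearest pair of top edges, running from z = 0 to the bottom of the top.

C is an open-topped rectangular box: outside dimensions 193×170×351 mm, with a uniform wall and base thickness of 12 mm. The base is a full 193×170 slab on the floor; four walls sit on top of the base. The front and back walls (the −y and +y sides) span the full width; the two side walls fit between them.

The table is against the stool's +x side, with their −y faces flush. The open box is on top of the stool.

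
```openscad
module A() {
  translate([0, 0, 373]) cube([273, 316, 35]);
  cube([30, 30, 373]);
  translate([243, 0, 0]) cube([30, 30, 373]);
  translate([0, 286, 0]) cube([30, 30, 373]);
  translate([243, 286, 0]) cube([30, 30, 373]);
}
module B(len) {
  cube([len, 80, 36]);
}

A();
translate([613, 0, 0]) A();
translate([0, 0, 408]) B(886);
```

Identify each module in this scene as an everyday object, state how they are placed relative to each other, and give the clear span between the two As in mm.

Second stool starts at x = 613; first ends at x = 273; clear span = 613 − 273 = 340 mm.

A is a stool. B is a beam. A beam spans the tops of two stools. The clear span between the two stools is 340 mm.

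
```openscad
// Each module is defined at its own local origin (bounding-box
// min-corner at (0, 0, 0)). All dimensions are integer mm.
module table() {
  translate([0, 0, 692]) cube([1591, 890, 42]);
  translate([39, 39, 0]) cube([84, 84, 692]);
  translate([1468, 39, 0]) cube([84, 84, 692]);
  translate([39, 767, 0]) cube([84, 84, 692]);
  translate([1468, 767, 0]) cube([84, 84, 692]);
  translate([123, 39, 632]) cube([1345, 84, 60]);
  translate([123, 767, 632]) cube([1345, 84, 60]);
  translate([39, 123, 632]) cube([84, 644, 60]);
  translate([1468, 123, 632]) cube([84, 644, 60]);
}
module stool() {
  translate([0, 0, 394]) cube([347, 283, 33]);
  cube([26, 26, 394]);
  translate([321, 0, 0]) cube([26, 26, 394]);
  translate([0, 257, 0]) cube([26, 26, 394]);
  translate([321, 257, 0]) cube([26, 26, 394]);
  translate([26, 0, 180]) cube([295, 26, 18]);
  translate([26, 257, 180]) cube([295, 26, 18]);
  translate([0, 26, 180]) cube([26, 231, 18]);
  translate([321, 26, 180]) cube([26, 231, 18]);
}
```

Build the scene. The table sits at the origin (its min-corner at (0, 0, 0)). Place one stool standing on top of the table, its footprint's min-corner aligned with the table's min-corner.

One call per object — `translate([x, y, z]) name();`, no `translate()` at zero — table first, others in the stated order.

table();
translate([0, 0, 734]) stool();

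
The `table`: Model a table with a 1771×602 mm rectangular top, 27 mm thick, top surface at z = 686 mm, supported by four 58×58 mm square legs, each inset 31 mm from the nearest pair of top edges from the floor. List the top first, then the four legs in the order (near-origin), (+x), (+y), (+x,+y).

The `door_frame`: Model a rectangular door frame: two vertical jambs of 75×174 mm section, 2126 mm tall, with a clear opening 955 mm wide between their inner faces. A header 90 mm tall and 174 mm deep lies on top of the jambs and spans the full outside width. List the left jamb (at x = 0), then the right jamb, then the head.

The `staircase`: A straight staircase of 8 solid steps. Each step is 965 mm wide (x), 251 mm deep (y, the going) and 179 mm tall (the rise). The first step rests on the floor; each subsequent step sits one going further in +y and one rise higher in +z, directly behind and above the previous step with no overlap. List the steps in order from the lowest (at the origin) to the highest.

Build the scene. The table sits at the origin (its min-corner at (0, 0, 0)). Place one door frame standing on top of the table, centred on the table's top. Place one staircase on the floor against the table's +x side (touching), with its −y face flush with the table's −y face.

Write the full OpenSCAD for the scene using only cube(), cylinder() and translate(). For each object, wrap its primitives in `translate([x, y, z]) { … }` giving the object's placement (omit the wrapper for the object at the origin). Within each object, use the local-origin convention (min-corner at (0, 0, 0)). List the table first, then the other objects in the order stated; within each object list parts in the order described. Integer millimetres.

translate([0, 0, 659]) cube([1771, 602, 27]);
translate([31, 31, 0]) cube([58, 58, 659]);
translate([1682, 31, 0]) cube([58, 58, 659]);
translate([31, 513, 0]) cube([58, 58, 659]);
translate([1682, 513, 0]) cube([58, 58, 659]);
translate([333, 214, 686]) {
  cube([75, 174, 2126]);
  translate([1030, 0, 0]) cube([75, 174, 2126]);
  translate([0, 0, 2126]) cube([1105, 174, 90]);
}
translate([1771, 0, 0]) {
  cube([965, 251, 179]);
  translate([0, 251, 179]) cube([965, 251, 179]);
  translate([0, 502, 358]) cube([965, 251, 179]);
  translate([0, 753, 537]) cube([965, 251, 179]);
  translate([0, 1004, 716]) cube([965, 251, 179]);
  translate([0, 1255, 895]) cube([965, 251, 179]);
  translate([0, 1506, 1074]) cube([965, 251, 179]);
  translate([0, 1757, 1253]) cube([965, 251, 179]);
}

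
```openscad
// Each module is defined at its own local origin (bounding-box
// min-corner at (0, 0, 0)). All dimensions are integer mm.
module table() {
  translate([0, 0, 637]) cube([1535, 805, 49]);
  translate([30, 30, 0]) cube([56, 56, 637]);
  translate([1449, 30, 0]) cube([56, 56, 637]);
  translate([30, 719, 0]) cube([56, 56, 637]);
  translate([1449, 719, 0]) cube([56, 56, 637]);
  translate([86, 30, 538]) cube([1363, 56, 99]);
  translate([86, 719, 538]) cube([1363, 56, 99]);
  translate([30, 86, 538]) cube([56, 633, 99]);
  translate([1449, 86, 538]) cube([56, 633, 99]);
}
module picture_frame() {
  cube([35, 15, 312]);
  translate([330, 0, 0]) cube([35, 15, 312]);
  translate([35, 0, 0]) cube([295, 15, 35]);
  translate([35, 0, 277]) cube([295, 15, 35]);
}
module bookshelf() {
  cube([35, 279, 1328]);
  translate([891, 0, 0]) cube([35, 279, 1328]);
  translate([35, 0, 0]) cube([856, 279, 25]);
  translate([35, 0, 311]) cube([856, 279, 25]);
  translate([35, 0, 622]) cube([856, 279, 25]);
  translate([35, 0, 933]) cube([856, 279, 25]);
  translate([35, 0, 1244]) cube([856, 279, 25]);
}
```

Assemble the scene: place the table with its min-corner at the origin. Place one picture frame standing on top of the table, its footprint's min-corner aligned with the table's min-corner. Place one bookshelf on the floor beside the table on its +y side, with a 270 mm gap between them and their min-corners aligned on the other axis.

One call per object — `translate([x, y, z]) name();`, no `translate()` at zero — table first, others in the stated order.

table();
translate([0, 0, 686]) picture_frame();
translate([0, 1075, 0]) bookshelf();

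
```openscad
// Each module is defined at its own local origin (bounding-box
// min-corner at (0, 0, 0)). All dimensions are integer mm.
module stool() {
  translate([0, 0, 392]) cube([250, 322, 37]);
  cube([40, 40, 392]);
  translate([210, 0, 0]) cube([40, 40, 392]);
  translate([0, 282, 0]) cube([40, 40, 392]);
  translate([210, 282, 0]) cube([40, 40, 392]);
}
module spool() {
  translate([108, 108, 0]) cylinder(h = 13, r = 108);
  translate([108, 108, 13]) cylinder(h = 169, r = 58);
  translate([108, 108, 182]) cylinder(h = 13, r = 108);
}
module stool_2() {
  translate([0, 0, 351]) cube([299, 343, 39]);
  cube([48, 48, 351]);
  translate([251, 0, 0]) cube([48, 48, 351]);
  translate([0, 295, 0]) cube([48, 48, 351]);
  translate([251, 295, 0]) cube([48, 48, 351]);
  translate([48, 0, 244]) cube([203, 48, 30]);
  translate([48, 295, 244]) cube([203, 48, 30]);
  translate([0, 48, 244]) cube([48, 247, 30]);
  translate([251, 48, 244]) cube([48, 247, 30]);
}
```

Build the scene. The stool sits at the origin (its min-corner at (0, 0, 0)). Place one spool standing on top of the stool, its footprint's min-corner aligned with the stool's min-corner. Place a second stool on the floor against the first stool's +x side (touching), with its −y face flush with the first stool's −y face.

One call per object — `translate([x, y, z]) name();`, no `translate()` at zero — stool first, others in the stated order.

stool();
translate([0, 0, 429]) spool();
translate([250, 0, 0]) stool_2();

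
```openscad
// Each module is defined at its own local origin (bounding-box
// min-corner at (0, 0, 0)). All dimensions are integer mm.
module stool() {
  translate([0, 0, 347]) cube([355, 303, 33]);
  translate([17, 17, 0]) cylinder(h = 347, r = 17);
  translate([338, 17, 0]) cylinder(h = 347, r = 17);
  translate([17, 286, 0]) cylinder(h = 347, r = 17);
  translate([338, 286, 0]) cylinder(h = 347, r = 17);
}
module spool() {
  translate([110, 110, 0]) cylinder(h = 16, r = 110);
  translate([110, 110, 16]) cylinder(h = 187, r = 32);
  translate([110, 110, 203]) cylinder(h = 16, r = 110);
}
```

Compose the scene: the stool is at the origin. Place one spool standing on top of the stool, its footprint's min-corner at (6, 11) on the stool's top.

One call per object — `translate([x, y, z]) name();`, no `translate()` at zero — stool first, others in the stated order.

stool();
translate([6, 11, 380]) spool();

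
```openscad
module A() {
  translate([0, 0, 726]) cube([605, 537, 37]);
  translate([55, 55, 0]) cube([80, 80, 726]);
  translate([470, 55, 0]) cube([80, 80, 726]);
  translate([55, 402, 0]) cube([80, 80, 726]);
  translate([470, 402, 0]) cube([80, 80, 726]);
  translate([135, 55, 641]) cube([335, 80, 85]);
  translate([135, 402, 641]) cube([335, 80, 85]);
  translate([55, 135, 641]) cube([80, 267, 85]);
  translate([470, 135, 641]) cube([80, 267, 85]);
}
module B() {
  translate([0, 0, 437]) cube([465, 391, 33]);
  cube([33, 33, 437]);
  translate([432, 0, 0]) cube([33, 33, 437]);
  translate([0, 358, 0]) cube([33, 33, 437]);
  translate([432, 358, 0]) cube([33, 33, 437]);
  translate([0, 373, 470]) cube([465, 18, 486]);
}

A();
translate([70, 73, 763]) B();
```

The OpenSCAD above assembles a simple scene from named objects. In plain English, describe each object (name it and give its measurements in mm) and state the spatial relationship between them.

A is a table with a 605×537 mm rectangular top, 37 mm thick, top surface at z = 763 mm, supported by four 80×80 mm square legs, each inset 55 mm from the nearest pair of top edges, running from the floor. Four apron rails, 80 mm thick and 85 mm tall, run between adjacent legs with their top edges flush with the underside of the top and their outer faces flush with the legs' outer faces.

B is a chair. The seat is a 465×391×33 mm slab with its top at z = 470 mm, on four 33×33 mm corner legs (flush with the seat edges, standing on z = 0). A flat backrest 18 mm thick, 486 mm tall, spans the full seat width and rises from the seat top along its +y edge, rear face flush with the rear of the seat.

The chair is on top of the table, centred.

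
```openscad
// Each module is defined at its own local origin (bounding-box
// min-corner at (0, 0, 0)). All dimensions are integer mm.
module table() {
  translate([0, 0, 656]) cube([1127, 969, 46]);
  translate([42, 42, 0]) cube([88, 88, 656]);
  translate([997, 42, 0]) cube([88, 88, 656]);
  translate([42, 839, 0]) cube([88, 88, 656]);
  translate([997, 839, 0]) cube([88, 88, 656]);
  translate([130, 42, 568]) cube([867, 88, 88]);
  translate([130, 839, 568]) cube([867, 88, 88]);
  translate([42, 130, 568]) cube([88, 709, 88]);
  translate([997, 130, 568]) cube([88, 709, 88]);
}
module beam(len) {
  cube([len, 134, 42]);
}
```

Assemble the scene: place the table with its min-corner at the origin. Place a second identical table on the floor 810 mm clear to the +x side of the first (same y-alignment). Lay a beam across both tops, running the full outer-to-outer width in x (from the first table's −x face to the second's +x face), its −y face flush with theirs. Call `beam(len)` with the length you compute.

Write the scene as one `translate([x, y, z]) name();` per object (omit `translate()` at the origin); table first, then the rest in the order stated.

table();
translate([1937, 0, 0]) table();
translate([0, 0, 702]) beam(3064);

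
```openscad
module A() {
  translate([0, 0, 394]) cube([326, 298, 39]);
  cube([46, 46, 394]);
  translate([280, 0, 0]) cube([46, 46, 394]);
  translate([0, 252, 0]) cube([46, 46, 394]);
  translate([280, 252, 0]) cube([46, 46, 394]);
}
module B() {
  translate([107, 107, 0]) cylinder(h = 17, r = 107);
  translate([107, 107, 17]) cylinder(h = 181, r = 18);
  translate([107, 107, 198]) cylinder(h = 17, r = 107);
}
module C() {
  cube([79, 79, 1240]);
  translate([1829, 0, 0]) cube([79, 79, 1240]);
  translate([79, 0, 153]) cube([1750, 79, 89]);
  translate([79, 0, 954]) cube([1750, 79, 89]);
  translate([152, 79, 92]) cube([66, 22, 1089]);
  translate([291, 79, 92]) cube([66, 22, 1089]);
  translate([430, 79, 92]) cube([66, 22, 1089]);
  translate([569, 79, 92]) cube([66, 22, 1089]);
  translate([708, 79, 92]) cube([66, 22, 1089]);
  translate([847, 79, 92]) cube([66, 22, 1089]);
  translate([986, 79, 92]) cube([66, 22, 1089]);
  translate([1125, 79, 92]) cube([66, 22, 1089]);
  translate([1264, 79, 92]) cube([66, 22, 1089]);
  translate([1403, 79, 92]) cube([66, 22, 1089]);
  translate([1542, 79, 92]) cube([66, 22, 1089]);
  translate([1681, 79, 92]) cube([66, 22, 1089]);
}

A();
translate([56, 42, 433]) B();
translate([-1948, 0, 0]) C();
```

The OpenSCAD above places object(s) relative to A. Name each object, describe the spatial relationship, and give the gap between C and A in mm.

The fence section's nearest face is 40 mm from the stool's −x face.

A is a stool. B is a spool. C is a fence section. The spool is on top of the stool, centred. The fence section is on the floor beside the stool on its −x side. The gap between the fence section and the stool is 40 mm.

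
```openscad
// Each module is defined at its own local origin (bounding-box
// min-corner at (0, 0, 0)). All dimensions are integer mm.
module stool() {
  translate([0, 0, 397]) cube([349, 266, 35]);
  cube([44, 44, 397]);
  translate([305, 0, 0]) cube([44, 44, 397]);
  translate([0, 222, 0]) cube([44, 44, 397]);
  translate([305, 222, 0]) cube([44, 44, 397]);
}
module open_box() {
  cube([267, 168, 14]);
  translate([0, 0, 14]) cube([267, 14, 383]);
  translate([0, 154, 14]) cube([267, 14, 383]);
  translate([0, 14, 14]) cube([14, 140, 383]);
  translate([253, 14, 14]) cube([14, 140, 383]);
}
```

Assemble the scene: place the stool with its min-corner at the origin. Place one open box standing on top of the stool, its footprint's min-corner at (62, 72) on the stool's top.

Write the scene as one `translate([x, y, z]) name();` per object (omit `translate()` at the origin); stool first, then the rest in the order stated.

stool();
translate([62, 72, 432]) open_box();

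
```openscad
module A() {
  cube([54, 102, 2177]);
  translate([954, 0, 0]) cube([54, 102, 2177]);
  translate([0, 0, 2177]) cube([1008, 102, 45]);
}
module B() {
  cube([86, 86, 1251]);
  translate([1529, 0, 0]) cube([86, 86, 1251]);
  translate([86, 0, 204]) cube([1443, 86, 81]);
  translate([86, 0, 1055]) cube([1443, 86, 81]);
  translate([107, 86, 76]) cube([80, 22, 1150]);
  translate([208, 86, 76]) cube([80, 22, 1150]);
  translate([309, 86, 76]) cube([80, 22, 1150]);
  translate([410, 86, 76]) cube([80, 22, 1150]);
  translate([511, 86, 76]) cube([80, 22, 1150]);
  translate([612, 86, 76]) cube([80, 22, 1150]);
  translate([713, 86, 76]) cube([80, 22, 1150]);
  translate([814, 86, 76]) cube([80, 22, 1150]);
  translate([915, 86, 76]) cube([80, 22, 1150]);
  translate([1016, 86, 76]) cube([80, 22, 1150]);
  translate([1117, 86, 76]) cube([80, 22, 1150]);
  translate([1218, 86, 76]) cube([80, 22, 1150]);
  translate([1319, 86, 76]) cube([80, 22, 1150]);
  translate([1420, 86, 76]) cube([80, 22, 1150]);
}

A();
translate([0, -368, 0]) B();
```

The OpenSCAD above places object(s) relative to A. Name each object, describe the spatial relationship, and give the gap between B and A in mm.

The fence section's nearest face is 260 mm from the door frame's −y face.

A is a door frame. B is a fence section. The fence section is on the floor beside the door frame on its −y side. The gap between the fence section and the door frame is 260 mm.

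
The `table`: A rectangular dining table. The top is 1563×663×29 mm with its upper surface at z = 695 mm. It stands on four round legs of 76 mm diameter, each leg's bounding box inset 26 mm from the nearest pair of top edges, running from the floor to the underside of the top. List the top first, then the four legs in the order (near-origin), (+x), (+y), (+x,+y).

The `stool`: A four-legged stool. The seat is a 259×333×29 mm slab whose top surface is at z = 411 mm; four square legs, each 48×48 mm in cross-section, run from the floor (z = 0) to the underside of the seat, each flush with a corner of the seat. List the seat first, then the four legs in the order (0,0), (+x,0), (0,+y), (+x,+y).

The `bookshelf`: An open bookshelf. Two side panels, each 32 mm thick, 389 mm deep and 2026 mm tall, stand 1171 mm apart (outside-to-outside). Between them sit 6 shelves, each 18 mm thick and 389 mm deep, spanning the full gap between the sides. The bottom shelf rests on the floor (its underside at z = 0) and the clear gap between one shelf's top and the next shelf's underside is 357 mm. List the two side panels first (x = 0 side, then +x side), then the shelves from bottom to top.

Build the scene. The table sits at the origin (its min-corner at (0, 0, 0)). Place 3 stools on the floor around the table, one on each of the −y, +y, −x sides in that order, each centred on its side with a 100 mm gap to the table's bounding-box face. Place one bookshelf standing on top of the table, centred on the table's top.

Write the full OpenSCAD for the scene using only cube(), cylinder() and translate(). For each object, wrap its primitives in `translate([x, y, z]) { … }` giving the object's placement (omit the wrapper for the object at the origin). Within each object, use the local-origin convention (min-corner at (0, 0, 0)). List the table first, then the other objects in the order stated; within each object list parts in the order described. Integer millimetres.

translate([0, 0, 666]) cube([1563, 663, 29]);
translate([64, 64, 0]) cylinder(h = 666, r = 38);
translate([1499, 64, 0]) cylinder(h = 666, r = 38);
translate([64, 599, 0]) cylinder(h = 666, r = 38);
translate([1499, 599, 0]) cylinder(h = 666, r = 38);
translate([652, -433, 0]) {
  translate([0, 0, 382]) cube([259, 333, 29]);
  cube([48, 48, 382]);
  translate([211, 0, 0]) cube([48, 48, 382]);
  translate([0, 285, 0]) cube([48, 48, 382]);
  translate([211, 285, 0]) cube([48, 48, 382]);
}
translate([652, 763, 0]) {
  translate([0, 0, 382]) cube([259, 333, 29]);
  cube([48, 48, 382]);
  translate([211, 0, 0]) cube([48, 48, 382]);
  translate([0, 285, 0]) cube([48, 48, 382]);
  translate([211, 285, 0]) cube([48, 48, 382]);
}
translate([-359, 165, 0]) {
  translate([0, 0, 382]) cube([259, 333, 29]);
  cube([48, 48, 382]);
  translate([211, 0, 0]) cube([48, 48, 382]);
  translate([0, 285, 0]) cube([48, 48, 382]);
  translate([211, 285, 0]) cube([48, 48, 382]);
}
translate([196, 137, 695]) {
  cube([32, 389, 2026]);
  translate([1139, 0, 0]) cube([32, 389, 2026]);
  translate([32, 0, 0]) cube([1107, 389, 18]);
  translate([32, 0, 375]) cube([1107, 389, 18]);
  translate([32, 0, 750]) cube([1107, 389, 18]);
  translate([32, 0, 1125]) cube([1107, 389, 18]);
  translate([32, 0, 1500]) cube([1107, 389, 18]);
  translate([32, 0, 1875]) cube([1107, 389, 18]);
}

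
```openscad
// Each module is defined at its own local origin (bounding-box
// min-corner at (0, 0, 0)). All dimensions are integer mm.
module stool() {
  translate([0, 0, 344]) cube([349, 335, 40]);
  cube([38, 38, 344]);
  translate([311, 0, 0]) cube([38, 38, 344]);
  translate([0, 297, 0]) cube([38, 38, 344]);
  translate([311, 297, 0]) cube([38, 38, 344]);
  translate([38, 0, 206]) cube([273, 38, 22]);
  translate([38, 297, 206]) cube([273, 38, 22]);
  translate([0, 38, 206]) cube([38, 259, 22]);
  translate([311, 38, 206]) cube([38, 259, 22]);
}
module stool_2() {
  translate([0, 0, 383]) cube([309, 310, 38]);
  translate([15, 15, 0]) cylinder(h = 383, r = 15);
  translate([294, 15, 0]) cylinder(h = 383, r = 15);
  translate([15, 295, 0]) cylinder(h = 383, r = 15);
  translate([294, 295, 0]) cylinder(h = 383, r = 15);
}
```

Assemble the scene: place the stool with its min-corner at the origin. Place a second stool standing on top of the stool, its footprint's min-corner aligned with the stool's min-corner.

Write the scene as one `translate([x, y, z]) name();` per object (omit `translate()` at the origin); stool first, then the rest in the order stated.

stool();
translate([0, 0, 384]) stool_2();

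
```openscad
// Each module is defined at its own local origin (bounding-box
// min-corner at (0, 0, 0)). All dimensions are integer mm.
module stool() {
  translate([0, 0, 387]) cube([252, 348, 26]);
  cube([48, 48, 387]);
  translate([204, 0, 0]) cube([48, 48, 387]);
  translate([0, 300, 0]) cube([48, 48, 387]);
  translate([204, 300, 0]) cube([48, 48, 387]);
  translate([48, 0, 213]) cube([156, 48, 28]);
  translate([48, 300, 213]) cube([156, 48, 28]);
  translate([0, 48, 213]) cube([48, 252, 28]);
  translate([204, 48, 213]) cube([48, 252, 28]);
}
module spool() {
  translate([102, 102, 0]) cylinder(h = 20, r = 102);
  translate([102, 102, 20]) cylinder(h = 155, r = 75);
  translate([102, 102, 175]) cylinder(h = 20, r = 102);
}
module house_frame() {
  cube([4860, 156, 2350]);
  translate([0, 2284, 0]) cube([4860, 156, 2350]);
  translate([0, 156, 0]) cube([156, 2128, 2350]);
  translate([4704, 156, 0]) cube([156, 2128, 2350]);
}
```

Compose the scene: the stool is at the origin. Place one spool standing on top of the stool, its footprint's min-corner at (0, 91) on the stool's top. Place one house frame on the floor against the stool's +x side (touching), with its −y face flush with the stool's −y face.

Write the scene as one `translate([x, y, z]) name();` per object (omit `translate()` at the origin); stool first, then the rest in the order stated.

stool();
translate([0, 91, 413]) spool();
translate([252, 0, 0]) house_frame();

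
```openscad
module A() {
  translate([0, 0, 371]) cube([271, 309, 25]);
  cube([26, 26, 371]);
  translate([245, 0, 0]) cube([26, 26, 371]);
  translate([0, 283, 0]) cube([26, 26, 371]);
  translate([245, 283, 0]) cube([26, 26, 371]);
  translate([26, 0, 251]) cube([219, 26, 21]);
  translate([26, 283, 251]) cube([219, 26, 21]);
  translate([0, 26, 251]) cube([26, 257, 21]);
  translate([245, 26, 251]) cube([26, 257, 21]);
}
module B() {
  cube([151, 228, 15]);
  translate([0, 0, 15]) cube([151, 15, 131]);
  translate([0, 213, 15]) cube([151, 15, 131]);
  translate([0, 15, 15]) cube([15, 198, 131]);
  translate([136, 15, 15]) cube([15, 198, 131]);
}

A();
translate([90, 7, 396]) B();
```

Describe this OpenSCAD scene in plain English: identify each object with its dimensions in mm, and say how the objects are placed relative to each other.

A is a simple wooden stool: a rectangular seat 271 mm (x) by 309 mm (y), 25 mm thick, top face at z = 396 mm, on four square legs, each 26×26 mm in cross-section. The legs rest on z = 0, each flush with a corner of the seat. Four stretchers, 26 mm wide and 21 mm tall, connect adjacent legs with their undersides at z = 251 mm, each running between the inner faces of the legs it joins and aligned with the legs' outer faces on the other axis.

B is an open storage box with external size 151×228×146 mm and wall thickness 15 mm (the base is also 15 mm thick). The base covers the whole footprint; the four walls stand on the base, with the y-facing walls full-width and the x-facing walls fitting between their inner faces.

The open box is on top of the stool.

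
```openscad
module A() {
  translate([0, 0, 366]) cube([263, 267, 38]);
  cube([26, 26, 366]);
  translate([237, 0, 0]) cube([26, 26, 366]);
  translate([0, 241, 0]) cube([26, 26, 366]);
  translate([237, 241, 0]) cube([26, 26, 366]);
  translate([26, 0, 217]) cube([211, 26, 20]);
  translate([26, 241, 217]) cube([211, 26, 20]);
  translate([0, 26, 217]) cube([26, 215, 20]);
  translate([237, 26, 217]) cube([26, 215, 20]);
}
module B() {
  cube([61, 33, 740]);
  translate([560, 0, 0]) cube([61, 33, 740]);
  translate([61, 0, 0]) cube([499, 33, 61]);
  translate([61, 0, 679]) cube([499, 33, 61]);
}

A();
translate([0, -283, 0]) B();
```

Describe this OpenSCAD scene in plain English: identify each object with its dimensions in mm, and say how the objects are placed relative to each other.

A is a four-legged stool. The seat is a 263×267×38 mm slab whose top surface is at z = 404 mm; four square legs, each 26×26 mm in cross-section, run from the floor (z = 0) to the underside of the seat, each flush with a corner of the seat. Four stretchers, 26 mm wide and 20 mm tall, connect adjacent legs with their undersides at z = 217 mm, each running between the inner faces of the legs it joins and aligned with the legs' outer faces on the other axis.

B is a rectangular picture frame lying in the x–z plane (depth along y). The opening is 499 mm wide (x) by 618 mm tall (z), surrounded by a border 61 mm wide on all four sides. The frame is 33 mm deep and is made of two full-height vertical stiles with two horizontal rails fitted between them.

The picture frame is on the floor beside the stool on its −y side.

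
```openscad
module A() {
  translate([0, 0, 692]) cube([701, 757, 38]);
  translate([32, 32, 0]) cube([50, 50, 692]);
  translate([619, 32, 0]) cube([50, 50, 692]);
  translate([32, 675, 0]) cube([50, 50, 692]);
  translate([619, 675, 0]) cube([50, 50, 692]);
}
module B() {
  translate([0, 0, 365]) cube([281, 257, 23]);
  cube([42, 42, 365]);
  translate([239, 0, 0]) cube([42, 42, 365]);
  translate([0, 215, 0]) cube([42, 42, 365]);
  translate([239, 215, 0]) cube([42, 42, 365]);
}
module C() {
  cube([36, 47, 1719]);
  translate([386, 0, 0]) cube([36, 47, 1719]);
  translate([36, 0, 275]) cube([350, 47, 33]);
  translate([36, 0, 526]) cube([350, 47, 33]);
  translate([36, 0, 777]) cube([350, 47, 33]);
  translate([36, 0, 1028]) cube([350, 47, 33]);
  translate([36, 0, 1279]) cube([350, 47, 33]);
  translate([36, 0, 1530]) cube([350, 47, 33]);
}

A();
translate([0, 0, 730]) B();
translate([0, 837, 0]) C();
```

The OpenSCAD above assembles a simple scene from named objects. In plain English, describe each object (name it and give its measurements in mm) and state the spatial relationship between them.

A is a table with a 701×757 mm rectangular top, 38 mm thick, top surface at z = 730 mm, supported by four 50×50 mm square legs, each inset 32 mm from the nearest pair of top edges, running from the floor.

B is a simple wooden stool: a rectangular seat 281 mm (x) by 257 mm (y), 23 mm thick, top face at z = 388 mm, on four square legs, each 42×42 mm in cross-section. The legs rest on z = 0, each flush with a corner of the seat.

C is a straight ladder. Two 36×47 mm vertical rails, 1719 mm tall, stand 422 mm apart (outside-to-outside) with their front faces coplanar on the −y side. 6 rungs, each 47 mm deep and 33 mm tall, span between the inner faces of the rails, front faces flush with the rails. The lowest rung's underside is at z = 275 mm and rungs are spaced 251 mm apart (underside to underside).

The stool is on top of the table. The ladder is on the floor beside the table on its +y side.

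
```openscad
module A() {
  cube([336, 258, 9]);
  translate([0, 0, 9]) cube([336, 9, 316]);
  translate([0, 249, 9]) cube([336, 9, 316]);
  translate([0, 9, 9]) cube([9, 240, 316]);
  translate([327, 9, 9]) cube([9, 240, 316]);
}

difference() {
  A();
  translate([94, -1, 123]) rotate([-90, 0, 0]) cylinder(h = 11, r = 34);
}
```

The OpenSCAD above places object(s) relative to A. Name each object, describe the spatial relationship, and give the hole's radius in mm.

A is an open box. The open box has a circular hole through its front wall. The hole's radius is 34 mm.

The subtracted cylinder has r = 34 mm.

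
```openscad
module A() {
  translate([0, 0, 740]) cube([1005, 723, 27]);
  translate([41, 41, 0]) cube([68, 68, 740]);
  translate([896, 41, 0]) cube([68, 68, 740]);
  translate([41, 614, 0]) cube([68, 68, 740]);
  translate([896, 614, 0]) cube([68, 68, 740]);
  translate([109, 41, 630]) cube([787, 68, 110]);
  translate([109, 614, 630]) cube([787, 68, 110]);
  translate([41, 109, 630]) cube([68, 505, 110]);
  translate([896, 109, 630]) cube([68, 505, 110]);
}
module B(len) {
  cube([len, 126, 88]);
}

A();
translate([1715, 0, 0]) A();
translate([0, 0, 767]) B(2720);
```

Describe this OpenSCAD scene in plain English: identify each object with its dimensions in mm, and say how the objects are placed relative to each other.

A is a rectangular dining table. The top is 1005×723×27 mm with its upper surface at z = 767 mm. It stands on four 68×68 mm square legs, each inset 41 mm from the nearest pair of top edges, running from the floor to the underside of the top. Four apron rails, 68 mm thick and 110 mm tall, run between adjacent legs with their top edges flush with the underside of the top and their outer faces flush with the legs' outer faces.

B is a rectangular beam 2720 mm long (x), 126 mm deep (y), 88 mm thick (z).

The beam spans the tops of two tables placed 710 mm apart, resting at z = 767 mm.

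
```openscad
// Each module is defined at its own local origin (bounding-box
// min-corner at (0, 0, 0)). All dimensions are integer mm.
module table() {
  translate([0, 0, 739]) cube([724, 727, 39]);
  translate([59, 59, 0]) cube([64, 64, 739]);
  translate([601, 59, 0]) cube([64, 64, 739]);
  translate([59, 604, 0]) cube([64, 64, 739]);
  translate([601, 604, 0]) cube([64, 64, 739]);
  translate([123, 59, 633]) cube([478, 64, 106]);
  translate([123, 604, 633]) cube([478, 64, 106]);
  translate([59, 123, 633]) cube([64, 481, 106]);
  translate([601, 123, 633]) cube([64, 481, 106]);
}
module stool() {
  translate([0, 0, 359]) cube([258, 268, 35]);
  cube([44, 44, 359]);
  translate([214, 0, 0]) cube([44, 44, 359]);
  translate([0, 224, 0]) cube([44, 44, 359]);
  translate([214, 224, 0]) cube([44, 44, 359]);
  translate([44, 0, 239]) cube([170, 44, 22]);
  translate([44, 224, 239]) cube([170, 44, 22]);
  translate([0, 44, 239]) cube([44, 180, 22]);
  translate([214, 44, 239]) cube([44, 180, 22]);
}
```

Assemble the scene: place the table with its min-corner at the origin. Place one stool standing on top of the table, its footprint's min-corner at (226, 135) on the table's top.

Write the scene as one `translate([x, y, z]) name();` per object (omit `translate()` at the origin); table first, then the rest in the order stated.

table();
translate([226, 135, 778]) stool();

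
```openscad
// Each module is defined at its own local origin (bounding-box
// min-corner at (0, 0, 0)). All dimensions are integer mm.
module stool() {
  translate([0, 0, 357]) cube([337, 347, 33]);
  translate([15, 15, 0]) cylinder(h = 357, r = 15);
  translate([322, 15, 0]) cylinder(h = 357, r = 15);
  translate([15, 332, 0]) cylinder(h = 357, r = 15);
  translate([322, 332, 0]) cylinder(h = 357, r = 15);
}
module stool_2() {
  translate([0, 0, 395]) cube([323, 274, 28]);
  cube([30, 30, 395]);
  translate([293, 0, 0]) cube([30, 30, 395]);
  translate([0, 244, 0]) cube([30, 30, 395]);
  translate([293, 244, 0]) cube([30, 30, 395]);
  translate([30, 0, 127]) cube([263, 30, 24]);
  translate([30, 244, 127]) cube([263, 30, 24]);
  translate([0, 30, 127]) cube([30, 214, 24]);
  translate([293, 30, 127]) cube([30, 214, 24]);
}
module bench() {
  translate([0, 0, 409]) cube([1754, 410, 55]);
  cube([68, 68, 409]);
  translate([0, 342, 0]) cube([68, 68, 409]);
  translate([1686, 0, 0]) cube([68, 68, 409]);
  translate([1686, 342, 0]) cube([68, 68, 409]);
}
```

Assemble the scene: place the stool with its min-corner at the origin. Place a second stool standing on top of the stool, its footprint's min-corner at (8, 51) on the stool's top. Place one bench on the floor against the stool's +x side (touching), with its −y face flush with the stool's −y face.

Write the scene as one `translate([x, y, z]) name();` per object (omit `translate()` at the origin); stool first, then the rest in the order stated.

stool();
translate([8, 51, 390]) stool_2();
translate([337, 0, 0]) bench();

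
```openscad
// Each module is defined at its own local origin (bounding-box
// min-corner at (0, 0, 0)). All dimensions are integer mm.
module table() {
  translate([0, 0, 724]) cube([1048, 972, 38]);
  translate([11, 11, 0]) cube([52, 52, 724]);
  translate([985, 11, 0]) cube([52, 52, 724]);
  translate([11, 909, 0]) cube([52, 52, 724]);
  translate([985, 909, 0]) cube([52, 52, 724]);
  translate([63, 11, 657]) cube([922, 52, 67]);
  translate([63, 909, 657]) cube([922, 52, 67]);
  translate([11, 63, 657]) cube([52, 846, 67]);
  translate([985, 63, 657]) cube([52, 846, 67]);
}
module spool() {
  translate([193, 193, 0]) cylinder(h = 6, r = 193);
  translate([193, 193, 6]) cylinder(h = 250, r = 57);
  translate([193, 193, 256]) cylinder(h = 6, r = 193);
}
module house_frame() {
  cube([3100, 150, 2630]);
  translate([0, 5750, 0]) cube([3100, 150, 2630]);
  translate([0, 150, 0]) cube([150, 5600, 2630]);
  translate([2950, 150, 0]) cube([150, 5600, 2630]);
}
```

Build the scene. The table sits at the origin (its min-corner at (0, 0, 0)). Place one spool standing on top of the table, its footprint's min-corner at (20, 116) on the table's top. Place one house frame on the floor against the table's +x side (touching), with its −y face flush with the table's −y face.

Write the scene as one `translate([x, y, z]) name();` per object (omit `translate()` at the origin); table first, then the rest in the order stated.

table();
translate([20, 116, 762]) spool();
translate([1048, 0, 0]) house_frame();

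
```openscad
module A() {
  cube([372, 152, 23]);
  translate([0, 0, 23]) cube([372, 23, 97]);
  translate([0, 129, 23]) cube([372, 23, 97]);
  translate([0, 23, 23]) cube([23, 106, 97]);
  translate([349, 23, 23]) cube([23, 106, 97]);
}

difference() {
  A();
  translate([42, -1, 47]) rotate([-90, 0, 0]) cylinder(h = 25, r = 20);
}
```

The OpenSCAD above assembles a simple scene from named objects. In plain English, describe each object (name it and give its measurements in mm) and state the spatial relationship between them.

A is an open storage box with external size 372×152×120 mm and wall thickness 23 mm (the base is also 23 mm thick). The base covers the whole footprint; the four walls stand on the base, with the y-facing walls full-width and the x-facing walls fitting between their inner faces.

The open box has a circular hole of radius 20 mm through its front wall, centred at (x = 42, z = 47).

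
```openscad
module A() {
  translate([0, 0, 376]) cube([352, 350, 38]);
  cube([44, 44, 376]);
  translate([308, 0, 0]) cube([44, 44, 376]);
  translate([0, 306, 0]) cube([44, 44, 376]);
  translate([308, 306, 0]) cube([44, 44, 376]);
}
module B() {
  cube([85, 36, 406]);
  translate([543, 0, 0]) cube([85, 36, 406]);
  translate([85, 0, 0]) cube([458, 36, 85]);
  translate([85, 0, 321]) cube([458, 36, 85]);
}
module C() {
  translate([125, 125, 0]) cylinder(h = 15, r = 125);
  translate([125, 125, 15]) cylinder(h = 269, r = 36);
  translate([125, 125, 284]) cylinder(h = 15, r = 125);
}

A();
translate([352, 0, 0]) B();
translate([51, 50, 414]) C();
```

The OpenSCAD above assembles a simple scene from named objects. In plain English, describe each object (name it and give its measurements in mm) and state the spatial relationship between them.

A is a four-legged stool. The seat is 352×350 mm, 38 mm thick, top at z = 414 mm. It stands on four square legs, each 44×44 mm in cross-section, from z = 0 to the seat underside, each flush with a corner of the seat.

B is a rectangular picture frame lying in the x–z plane (depth along y). The opening is 458 mm wide (x) by 236 mm tall (z), surrounded by a border 85 mm wide on all four sides. The frame is 36 mm deep and is made of two full-height vertical stiles with two horizontal rails fitted between them.

C is a spool: two coaxial disc flanges of radius 125 mm and thickness 15 mm, joined by a core cylinder of radius 36 mm and height 269 mm. The lower flange rests on z = 0 and the three cylinders share a vertical axis.

The picture frame is against the stool's +x side, with their −y faces flush. The spool is on top of the stool, centred.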